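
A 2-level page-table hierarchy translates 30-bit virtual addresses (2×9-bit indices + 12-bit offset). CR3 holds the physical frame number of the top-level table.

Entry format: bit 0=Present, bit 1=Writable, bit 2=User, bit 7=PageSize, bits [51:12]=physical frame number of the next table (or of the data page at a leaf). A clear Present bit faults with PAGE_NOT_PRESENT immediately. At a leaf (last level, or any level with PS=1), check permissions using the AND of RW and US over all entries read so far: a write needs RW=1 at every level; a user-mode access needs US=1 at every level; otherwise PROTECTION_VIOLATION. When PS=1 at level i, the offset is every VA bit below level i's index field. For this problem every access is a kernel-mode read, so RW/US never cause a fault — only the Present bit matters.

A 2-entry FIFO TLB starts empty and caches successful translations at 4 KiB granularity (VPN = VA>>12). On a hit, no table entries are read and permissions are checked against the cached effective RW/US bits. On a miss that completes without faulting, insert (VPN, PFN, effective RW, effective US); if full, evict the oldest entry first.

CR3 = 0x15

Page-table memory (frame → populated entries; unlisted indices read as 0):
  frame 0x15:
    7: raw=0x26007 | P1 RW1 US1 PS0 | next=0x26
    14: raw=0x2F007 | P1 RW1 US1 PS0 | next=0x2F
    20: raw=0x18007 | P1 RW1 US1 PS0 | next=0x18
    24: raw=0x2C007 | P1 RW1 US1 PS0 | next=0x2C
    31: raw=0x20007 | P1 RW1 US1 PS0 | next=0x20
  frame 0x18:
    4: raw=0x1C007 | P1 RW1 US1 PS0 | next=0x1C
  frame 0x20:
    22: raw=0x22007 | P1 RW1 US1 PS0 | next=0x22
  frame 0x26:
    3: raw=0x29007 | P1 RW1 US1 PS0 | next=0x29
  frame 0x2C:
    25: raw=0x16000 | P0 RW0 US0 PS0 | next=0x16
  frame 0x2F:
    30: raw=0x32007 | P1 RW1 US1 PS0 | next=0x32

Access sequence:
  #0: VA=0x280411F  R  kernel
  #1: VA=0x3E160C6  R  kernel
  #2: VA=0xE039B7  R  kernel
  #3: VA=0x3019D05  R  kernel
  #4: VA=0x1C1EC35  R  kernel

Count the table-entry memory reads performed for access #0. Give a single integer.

Walk each access:
#0 VA=0x280411F (r,kernel):
  [0] read 0x15 idx=20: raw=0x18007 flags P=1 W=1 U=1 S=0
  [1] read 0x18 idx=4: raw=0x1C007 flags P=1 W=1 U=1 S=0
  → PA=0x1C11F  (2 entries read)
#1 VA=0x3E160C6 (r,kernel):
  [0] read 0x15 idx=31: raw=0x20007 flags P=1 W=1 U=1 S=0
  [1] read 0x20 idx=22: raw=0x22007 flags P=1 W=1 U=1 S=0
  → PA=0x220C6  (2 entries read)
#2 VA=0xE039B7 (r,kernel):
  [0] read 0x15 idx=7: raw=0x26007 flags P=1 W=1 U=1 S=0
  [1] read 0x26 idx=3: raw=0x29007 flags P=1 W=1 U=1 S=0
  → PA=0x299B7  (2 entries read)
#3 VA=0x3019D05 (r,kernel):
  [0] read 0x15 idx=24: raw=0x2C007 flags P=1 W=1 U=1 S=0
  [1] read 0x2C idx=25: raw=0x16000 flags P=0 W=0 U=0 S=0
  ✗ PAGE_NOT_PRESENT  [2 reads]
#4 VA=0x1C1EC35 (r,kernel):
  [0] read 0x15 idx=14: raw=0x2F007 flags P=1 W=1 U=1 S=0
  [1] read 0x2F idx=30: raw=0x32007 flags P=1 W=1 U=1 S=0
  → PA=0x32C35  (2 entries read)

Entries read for #0: 2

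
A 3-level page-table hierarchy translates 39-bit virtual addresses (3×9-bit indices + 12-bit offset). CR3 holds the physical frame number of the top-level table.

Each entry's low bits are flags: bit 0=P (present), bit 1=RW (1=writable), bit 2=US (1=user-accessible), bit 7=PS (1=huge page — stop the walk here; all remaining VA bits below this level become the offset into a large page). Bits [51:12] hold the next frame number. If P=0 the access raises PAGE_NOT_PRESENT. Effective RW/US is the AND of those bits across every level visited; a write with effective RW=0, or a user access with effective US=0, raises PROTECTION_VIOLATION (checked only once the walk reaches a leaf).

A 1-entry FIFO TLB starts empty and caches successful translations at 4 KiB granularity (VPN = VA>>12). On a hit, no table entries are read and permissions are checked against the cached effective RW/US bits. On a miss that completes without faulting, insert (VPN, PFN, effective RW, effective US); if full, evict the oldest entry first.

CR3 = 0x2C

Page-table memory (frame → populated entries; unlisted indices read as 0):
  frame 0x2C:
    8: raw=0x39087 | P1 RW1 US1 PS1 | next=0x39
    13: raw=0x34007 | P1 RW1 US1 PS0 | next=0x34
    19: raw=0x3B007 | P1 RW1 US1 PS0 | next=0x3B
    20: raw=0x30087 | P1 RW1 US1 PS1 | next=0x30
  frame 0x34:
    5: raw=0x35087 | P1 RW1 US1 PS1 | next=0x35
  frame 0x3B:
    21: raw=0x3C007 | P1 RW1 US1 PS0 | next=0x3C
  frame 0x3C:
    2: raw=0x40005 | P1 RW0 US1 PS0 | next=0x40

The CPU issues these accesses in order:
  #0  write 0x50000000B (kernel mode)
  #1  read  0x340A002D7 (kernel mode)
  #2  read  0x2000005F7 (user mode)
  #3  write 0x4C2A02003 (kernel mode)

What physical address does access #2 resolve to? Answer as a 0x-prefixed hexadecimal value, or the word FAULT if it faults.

Trace:
#0 VA=0x50000000B (w,kernel):
  L0 @0x2C[20] → 0x30087  P=1,RW=1,US=1,PS=1
  ✓ 0x3000B (huge @L0)  — 1 lookups
#1 VA=0x340A002D7 (r,kernel):
  L0 @0x2C[13] → 0x34007  P=1,RW=1,US=1,PS=0
  L1 @0x34[5] → 0x35087  P=1,RW=1,US=1,PS=1
  ✓ 0x352D7 (huge @L1)  — 2 lookups
#2 VA=0x2000005F7 (r,user):
  L0 @0x2C[8] → 0x39087  P=1,RW=1,US=1,PS=1
  ✓ 0x395F7 (huge @L0)  — 1 lookups
#3 VA=0x4C2A02003 (w,kernel):
  L0 @0x2C[19] → 0x3B007  P=1,RW=1,US=1,PS=0
  L1 @0x3B[21] → 0x3C007  P=1,RW=1,US=1,PS=0
  L2 @0x3C[2] → 0x40005  P=1,RW=0,US=1,PS=0
  → PROTECTION_VIOLATION  (3 entries read)

Access #2 PA: 0x395F7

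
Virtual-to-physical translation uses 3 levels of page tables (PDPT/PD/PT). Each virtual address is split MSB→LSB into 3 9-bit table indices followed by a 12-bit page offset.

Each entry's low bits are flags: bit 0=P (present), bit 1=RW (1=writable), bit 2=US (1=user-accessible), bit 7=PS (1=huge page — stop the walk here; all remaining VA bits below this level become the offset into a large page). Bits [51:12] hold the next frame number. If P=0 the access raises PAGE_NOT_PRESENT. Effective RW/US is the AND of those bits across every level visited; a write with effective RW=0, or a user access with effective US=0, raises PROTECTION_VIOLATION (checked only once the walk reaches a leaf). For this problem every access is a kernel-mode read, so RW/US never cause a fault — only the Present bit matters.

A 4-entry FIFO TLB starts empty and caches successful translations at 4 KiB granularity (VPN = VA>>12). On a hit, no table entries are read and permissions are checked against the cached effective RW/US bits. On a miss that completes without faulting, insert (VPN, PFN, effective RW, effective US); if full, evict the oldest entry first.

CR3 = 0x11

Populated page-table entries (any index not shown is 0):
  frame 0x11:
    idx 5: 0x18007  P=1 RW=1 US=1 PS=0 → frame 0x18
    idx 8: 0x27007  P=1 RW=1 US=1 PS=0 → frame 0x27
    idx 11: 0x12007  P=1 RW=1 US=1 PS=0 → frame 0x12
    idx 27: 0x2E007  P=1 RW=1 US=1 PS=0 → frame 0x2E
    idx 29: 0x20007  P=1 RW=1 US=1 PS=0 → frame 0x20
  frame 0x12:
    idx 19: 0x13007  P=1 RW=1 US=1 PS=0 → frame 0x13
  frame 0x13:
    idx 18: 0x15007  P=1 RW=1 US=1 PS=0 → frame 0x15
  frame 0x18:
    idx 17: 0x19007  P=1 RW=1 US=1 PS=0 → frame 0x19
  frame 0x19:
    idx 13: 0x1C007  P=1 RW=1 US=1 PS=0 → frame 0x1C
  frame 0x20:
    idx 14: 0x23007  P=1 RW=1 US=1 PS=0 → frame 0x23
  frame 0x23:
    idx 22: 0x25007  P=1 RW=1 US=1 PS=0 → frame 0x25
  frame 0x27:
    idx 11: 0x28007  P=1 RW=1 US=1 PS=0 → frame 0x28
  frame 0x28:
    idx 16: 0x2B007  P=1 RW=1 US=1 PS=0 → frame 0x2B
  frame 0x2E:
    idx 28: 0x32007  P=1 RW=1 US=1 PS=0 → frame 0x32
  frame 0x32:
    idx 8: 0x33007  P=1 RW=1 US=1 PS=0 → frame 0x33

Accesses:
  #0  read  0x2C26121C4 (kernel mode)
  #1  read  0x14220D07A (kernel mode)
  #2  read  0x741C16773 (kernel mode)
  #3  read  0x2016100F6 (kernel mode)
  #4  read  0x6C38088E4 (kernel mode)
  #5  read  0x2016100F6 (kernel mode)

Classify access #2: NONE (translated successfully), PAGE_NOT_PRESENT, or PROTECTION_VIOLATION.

Trace:
#0 VA=0x2C26121C4 (r,kernel):
  [0] read 0x11 idx=11: raw=0x12007 flags P=1 W=1 U=1 S=0
  [1] read 0x12 idx=19: raw=0x13007 flags P=1 W=1 U=1 S=0
  [2] read 0x13 idx=18: raw=0x15007 flags P=1 W=1 U=1 S=0
  ✓ 0x151C4  — 3 lookups
#1 VA=0x14220D07A (r,kernel):
  [0] read 0x11 idx=5: raw=0x18007 flags P=1 W=1 U=1 S=0
  [1] read 0x18 idx=17: raw=0x19007 flags P=1 W=1 U=1 S=0
  [2] read 0x19 idx=13: raw=0x1C007 flags P=1 W=1 U=1 S=0
  ✓ 0x1C07A  — 3 lookups
#2 VA=0x741C16773 (r,kernel):
  [0] read 0x11 idx=29: raw=0x20007 flags P=1 W=1 U=1 S=0
  [1] read 0x20 idx=14: raw=0x23007 flags P=1 W=1 U=1 S=0
  [2] read 0x23 idx=22: raw=0x25007 flags P=1 W=1 U=1 S=0
  ✓ 0x25773  — 3 lookups
#3 VA=0x2016100F6 (r,kernel):
  [0] read 0x11 idx=8: raw=0x27007 flags P=1 W=1 U=1 S=0
  [1] read 0x27 idx=11: raw=0x28007 flags P=1 W=1 U=1 S=0
  [2] read 0x28 idx=16: raw=0x2B007 flags P=1 W=1 U=1 S=0
  ✓ 0x2B0F6  — 3 lookups
#4 VA=0x6C38088E4 (r,kernel):
  [0] read 0x11 idx=27: raw=0x2E007 flags P=1 W=1 U=1 S=0
  [1] read 0x2E idx=28: raw=0x32007 flags P=1 W=1 U=1 S=0
  [2] read 0x32 idx=8: raw=0x33007 flags P=1 W=1 U=1 S=0
  ✓ 0x338E4  — 3 lookups
#5 VA=0x2016100F6 (r,kernel):
  TLB hit vpn=0x201610 → PA=0x2B0F6

Access #2 fault: NONE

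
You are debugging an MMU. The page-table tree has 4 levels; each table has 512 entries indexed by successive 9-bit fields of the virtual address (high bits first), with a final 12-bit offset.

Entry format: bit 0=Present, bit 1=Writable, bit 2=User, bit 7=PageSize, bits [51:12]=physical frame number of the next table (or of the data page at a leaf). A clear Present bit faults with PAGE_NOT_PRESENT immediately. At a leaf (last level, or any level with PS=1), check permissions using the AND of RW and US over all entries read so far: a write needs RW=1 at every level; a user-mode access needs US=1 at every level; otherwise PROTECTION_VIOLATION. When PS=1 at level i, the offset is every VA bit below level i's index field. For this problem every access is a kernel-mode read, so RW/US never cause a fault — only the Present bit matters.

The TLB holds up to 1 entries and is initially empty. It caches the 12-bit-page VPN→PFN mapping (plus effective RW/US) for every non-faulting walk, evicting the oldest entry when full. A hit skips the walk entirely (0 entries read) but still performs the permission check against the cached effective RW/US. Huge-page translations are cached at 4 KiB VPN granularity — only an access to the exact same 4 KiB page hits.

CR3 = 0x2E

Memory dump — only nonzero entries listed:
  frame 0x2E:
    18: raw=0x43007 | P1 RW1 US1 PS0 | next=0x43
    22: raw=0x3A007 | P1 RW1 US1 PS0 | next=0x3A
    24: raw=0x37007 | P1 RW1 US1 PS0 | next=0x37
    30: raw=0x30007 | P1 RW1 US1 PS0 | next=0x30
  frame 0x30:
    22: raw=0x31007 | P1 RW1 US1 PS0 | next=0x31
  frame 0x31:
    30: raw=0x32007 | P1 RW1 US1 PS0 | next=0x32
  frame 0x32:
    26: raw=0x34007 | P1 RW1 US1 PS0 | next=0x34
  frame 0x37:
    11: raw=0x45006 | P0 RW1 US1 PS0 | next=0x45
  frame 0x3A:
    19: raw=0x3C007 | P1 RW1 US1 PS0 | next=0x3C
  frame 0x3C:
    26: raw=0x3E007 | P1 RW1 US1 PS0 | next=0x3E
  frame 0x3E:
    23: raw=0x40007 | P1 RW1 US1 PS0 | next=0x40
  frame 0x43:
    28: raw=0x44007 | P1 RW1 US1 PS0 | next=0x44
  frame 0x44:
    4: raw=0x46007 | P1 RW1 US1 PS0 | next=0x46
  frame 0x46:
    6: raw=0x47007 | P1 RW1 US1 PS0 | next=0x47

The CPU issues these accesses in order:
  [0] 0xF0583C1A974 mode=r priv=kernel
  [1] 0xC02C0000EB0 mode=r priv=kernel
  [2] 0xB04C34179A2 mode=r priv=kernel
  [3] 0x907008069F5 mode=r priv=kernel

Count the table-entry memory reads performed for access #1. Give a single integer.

Per-access translation:
#0 VA=0xF0583C1A974 (r,kernel):
  [0] read 0x2E idx=30: raw=0x30007 flags P=1 W=1 U=1 S=0
  [1] read 0x30 idx=22: raw=0x31007 flags P=1 W=1 U=1 S=0
  [2] read 0x31 idx=30: raw=0x32007 flags P=1 W=1 U=1 S=0
  [3] read 0x32 idx=26: raw=0x34007 flags P=1 W=1 U=1 S=0
  → PA=0x34974  (4 entries read)
#1 VA=0xC02C0000EB0 (r,kernel):
  [0] read 0x2E idx=24: raw=0x37007 flags P=1 W=1 U=1 S=0
  [1] read 0x37 idx=11: raw=0x45006 flags P=0 W=1 U=1 S=0
  ✗ PAGE_NOT_PRESENT  [2 reads]
#2 VA=0xB04C34179A2 (r,kernel):
  [0] read 0x2E idx=22: raw=0x3A007 flags P=1 W=1 U=1 S=0
  [1] read 0x3A idx=19: raw=0x3C007 flags P=1 W=1 U=1 S=0
  [2] read 0x3C idx=26: raw=0x3E007 flags P=1 W=1 U=1 S=0
  [3] read 0x3E idx=23: raw=0x40007 flags P=1 W=1 U=1 S=0
  → PA=0x409A2  (4 entries read)
#3 VA=0x907008069F5 (r,kernel):
  [0] read 0x2E idx=18: raw=0x43007 flags P=1 W=1 U=1 S=0
  [1] read 0x43 idx=28: raw=0x44007 flags P=1 W=1 U=1 S=0
  [2] read 0x44 idx=4: raw=0x46007 flags P=1 W=1 U=1 S=0
  [3] read 0x46 idx=6: raw=0x47007 flags P=1 W=1 U=1 S=0
  → PA=0x479F5  (4 entries read)

Entries read for #1: 2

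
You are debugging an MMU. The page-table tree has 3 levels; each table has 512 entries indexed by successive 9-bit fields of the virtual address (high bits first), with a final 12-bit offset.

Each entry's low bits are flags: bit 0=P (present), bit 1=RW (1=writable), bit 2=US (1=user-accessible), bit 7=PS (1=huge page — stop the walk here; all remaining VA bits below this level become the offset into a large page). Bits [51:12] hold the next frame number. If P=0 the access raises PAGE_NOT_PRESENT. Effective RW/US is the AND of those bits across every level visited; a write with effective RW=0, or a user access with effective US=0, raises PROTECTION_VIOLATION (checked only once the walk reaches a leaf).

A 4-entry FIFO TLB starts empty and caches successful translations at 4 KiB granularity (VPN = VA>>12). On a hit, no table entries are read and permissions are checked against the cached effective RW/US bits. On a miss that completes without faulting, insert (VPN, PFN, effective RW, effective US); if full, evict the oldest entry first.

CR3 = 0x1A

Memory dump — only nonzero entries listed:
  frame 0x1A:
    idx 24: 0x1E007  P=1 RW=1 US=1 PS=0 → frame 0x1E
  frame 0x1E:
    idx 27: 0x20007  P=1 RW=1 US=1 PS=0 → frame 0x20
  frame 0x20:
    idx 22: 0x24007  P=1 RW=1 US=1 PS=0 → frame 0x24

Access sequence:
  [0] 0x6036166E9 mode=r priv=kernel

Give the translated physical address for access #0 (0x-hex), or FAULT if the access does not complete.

Per-access translation:
#0 VA=0x6036166E9 (r,kernel):
  L0: frame=0x1A idx=24 entry=0x1E007 [P=1 RW=1 US=1 PS=0]
  L1: frame=0x1E idx=27 entry=0x20007 [P=1 RW=1 US=1 PS=0]
  L2: frame=0x20 idx=22 entry=0x24007 [P=1 RW=1 US=1 PS=0]
  → PA=0x246E9  (3 entries read)

Access #0 PA: 0x246E9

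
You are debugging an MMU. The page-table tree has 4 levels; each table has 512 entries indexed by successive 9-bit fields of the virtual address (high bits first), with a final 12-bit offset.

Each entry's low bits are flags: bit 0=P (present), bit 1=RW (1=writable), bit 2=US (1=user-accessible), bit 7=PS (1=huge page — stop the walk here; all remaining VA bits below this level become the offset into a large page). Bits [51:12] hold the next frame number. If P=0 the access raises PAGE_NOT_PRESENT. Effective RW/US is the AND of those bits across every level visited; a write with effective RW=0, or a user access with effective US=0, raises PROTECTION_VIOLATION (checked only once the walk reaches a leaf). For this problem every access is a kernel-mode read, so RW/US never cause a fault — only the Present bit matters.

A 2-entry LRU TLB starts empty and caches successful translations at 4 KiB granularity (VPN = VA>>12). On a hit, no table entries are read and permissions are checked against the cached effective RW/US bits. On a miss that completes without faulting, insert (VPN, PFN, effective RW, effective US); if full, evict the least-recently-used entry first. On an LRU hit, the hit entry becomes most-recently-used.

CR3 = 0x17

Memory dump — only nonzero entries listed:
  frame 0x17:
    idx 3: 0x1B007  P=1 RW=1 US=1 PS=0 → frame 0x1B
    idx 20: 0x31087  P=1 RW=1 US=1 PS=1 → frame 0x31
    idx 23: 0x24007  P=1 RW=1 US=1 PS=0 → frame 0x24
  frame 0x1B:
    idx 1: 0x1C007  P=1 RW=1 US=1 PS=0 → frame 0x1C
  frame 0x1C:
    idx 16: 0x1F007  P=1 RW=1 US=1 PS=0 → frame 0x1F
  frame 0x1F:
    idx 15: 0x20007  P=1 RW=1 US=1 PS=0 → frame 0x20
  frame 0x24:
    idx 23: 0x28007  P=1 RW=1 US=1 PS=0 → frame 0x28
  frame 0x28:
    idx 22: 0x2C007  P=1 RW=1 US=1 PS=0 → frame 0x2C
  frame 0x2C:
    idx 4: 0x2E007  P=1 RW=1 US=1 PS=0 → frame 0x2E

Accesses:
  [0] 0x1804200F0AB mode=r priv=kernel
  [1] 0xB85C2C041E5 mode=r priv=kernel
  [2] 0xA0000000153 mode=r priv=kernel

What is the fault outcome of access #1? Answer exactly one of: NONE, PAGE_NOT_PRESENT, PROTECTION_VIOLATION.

Walk each access:
#0 VA=0x1804200F0AB (r,kernel):
  [0] read 0x17 idx=3: raw=0x1B007 flags P=1 W=1 U=1 S=0
  [1] read 0x1B idx=1: raw=0x1C007 flags P=1 W=1 U=1 S=0
  [2] read 0x1C idx=16: raw=0x1F007 flags P=1 W=1 U=1 S=0
  [3] read 0x1F idx=15: raw=0x20007 flags P=1 W=1 U=1 S=0
  → PA=0x200AB  (4 entries read)
#1 VA=0xB85C2C041E5 (r,kernel):
  [0] read 0x17 idx=23: raw=0x24007 flags P=1 W=1 U=1 S=0
  [1] read 0x24 idx=23: raw=0x28007 flags P=1 W=1 U=1 S=0
  [2] read 0x28 idx=22: raw=0x2C007 flags P=1 W=1 U=1 S=0
  [3] read 0x2C idx=4: raw=0x2E007 flags P=1 W=1 U=1 S=0
  → PA=0x2E1E5  (4 entries read)
#2 VA=0xA0000000153 (r,kernel):
  [0] read 0x17 idx=20: raw=0x31087 flags P=1 W=1 U=1 S=1
  → PA=0x31153 (huge @L0)  (1 entries read)

Access #1 fault: NONE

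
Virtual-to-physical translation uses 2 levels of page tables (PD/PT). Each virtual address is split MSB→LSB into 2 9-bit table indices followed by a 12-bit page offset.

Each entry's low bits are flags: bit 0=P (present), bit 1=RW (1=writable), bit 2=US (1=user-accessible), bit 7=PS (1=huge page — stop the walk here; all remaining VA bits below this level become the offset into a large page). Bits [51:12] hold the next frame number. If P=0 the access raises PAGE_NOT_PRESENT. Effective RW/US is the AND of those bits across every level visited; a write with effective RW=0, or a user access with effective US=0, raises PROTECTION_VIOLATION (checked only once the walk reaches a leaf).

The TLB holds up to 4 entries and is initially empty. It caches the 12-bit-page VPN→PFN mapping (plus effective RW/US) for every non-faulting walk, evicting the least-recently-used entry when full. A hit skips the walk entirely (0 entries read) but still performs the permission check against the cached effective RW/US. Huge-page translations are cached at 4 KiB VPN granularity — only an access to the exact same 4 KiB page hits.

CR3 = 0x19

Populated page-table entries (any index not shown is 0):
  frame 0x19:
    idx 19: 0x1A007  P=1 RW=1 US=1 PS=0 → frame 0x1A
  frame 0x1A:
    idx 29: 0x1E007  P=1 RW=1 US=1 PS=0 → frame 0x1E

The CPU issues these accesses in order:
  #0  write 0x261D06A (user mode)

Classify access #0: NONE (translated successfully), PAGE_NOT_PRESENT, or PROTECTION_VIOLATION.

Trace:
#0 VA=0x261D06A (w,user):
  L0: frame=0x19 idx=19 entry=0x1A007 [P=1 RW=1 US=1 PS=0]
  L1: frame=0x1A idx=29 entry=0x1E007 [P=1 RW=1 US=1 PS=0]
  ✓ 0x1E06A  — 2 lookups

Access #0 fault: NONE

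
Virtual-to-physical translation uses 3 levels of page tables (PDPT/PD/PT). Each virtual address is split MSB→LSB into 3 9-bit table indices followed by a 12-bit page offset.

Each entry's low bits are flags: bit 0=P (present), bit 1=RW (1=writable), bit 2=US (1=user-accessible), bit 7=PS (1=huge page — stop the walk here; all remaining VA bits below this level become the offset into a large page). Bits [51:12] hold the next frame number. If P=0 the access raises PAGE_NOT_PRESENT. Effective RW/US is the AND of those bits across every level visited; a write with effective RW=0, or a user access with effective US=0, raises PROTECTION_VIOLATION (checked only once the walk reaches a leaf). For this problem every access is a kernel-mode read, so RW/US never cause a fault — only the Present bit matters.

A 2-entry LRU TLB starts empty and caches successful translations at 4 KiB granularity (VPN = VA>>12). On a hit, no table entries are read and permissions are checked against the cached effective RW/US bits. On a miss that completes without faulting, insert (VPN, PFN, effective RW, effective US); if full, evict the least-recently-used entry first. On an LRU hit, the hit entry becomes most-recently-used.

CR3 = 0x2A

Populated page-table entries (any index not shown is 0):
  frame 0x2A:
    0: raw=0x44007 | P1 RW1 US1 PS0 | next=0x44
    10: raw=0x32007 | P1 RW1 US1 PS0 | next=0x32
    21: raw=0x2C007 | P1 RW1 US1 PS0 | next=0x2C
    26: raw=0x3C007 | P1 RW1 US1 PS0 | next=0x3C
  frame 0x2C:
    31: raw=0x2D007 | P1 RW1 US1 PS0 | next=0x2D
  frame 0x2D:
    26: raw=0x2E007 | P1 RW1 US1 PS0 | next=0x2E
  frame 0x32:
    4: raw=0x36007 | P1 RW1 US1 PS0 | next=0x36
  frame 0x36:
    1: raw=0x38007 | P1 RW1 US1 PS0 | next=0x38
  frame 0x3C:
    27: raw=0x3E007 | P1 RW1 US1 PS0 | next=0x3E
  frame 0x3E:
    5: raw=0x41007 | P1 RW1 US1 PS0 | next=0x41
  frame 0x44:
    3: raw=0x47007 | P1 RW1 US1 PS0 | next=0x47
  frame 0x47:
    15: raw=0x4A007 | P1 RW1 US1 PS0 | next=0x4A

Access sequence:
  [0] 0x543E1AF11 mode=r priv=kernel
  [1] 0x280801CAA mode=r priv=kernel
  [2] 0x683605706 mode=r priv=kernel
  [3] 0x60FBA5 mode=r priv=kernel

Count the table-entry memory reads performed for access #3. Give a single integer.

Trace:
#0 VA=0x543E1AF11 (r,kernel):
  [0] read 0x2A idx=21: raw=0x2C007 flags P=1 W=1 U=1 S=0
  [1] read 0x2C idx=31: raw=0x2D007 flags P=1 W=1 U=1 S=0
  [2] read 0x2D idx=26: raw=0x2E007 flags P=1 W=1 U=1 S=0
  → PA=0x2EF11  (3 entries read)
#1 VA=0x280801CAA (r,kernel):
  [0] read 0x2A idx=10: raw=0x32007 flags P=1 W=1 U=1 S=0
  [1] read 0x32 idx=4: raw=0x36007 flags P=1 W=1 U=1 S=0
  [2] read 0x36 idx=1: raw=0x38007 flags P=1 W=1 U=1 S=0
  → PA=0x38CAA  (3 entries read)
#2 VA=0x683605706 (r,kernel):
  [0] read 0x2A idx=26: raw=0x3C007 flags P=1 W=1 U=1 S=0
  [1] read 0x3C idx=27: raw=0x3E007 flags P=1 W=1 U=1 S=0
  [2] read 0x3E idx=5: raw=0x41007 flags P=1 W=1 U=1 S=0
  → PA=0x41706  (3 entries read)
#3 VA=0x60FBA5 (r,kernel):
  [0] read 0x2A idx=0: raw=0x44007 flags P=1 W=1 U=1 S=0
  [1] read 0x44 idx=3: raw=0x47007 flags P=1 W=1 U=1 S=0
  [2] read 0x47 idx=15: raw=0x4A007 flags P=1 W=1 U=1 S=0
  → PA=0x4ABA5  (3 entries read)

Entries read for #3: 3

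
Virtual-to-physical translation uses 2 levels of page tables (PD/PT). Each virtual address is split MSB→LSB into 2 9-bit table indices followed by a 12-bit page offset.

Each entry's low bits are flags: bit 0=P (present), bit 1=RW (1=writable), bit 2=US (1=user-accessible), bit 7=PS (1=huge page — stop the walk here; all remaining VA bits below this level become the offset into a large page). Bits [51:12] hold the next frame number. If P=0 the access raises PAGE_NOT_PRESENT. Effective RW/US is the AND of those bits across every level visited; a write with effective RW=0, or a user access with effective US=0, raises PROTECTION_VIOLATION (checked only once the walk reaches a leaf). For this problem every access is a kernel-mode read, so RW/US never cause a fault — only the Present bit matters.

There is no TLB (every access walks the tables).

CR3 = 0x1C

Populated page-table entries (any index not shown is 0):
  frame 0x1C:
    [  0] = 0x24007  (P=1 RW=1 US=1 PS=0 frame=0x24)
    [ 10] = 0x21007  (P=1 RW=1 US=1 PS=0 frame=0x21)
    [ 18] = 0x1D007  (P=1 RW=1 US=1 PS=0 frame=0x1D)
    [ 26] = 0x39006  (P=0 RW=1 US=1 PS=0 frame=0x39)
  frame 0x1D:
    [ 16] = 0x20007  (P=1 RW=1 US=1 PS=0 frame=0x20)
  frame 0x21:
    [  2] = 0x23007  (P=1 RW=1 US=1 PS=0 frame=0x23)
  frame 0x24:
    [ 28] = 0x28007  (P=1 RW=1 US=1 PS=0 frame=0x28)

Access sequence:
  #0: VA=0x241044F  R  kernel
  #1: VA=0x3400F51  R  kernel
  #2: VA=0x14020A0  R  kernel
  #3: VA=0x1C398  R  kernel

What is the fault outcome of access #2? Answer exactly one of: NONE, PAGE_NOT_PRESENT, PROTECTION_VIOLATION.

Trace:
#0 VA=0x241044F (r,kernel):
  lvl0: tbl 0x1C, slot 18 ⇒ 0x1D007 (P1/RW1/US1/PS0)
  lvl1: tbl 0x1D, slot 16 ⇒ 0x20007 (P1/RW1/US1/PS0)
  ⇒ phys 0x2044F  [2 reads]
#1 VA=0x3400F51 (r,kernel):
  lvl0: tbl 0x1C, slot 26 ⇒ 0x39006 (P0/RW1/US1/PS0)
  → PAGE_NOT_PRESENT  (1 entries read)
#2 VA=0x14020A0 (r,kernel):
  lvl0: tbl 0x1C, slot 10 ⇒ 0x21007 (P1/RW1/US1/PS0)
  lvl1: tbl 0x21, slot 2 ⇒ 0x23007 (P1/RW1/US1/PS0)
  ⇒ phys 0x230A0  [2 reads]
#3 VA=0x1C398 (r,kernel):
  lvl0: tbl 0x1C, slot 0 ⇒ 0x24007 (P1/RW1/US1/PS0)
  lvl1: tbl 0x24, slot 28 ⇒ 0x28007 (P1/RW1/US1/PS0)
  ⇒ phys 0x28398  [2 reads]

Access #2 fault: NONE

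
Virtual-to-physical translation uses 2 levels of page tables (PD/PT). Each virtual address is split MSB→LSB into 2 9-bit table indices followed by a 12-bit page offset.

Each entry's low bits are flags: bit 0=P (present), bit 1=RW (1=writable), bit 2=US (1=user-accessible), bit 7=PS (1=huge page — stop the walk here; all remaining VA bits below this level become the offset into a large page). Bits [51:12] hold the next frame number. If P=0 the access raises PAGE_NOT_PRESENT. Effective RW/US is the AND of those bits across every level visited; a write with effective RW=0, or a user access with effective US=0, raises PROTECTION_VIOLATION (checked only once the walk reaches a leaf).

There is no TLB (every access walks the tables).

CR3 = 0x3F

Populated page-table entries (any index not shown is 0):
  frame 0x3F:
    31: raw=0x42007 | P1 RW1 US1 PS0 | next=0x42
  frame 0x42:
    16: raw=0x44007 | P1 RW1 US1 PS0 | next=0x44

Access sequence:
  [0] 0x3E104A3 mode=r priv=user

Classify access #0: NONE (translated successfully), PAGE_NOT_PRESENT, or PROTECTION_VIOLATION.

Trace:
#0 VA=0x3E104A3 (r,user):
  L0 @0x3F[31] → 0x42007  P=1,RW=1,US=1,PS=0
  L1 @0x42[16] → 0x44007  P=1,RW=1,US=1,PS=0
  ⇒ phys 0x444A3  [2 reads]

Access #0 fault: NONE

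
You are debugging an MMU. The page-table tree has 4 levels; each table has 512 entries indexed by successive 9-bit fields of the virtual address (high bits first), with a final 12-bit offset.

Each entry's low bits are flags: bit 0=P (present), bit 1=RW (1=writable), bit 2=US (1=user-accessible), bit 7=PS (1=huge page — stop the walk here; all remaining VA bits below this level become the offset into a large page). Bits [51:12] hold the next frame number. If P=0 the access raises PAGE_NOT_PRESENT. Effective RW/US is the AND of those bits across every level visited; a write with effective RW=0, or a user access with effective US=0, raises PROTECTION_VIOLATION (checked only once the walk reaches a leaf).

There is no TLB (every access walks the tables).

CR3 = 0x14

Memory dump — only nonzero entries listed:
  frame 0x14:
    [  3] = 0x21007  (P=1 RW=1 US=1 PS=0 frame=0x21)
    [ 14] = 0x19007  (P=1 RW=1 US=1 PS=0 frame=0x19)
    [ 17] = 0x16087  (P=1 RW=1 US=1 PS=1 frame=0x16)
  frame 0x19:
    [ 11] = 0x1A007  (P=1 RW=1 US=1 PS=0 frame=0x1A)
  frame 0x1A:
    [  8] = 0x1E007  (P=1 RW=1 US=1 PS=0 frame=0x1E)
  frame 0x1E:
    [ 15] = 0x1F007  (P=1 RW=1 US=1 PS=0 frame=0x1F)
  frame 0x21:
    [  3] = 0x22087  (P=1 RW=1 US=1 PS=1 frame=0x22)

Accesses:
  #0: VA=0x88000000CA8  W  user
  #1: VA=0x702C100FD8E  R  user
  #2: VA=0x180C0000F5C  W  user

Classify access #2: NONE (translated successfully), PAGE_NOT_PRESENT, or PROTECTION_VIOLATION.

Per-access translation:
#0 VA=0x88000000CA8 (w,user):
  L0 @0x14[17] → 0x16087  P=1,RW=1,US=1,PS=1
  → PA=0x16CA8 (huge @L0)  (1 entries read)
#1 VA=0x702C100FD8E (r,user):
  L0 @0x14[14] → 0x19007  P=1,RW=1,US=1,PS=0
  L1 @0x19[11] → 0x1A007  P=1,RW=1,US=1,PS=0
  L2 @0x1A[8] → 0x1E007  P=1,RW=1,US=1,PS=0
  L3 @0x1E[15] → 0x1F007  P=1,RW=1,US=1,PS=0
  → PA=0x1FD8E  (4 entries read)
#2 VA=0x180C0000F5C (w,user):
  L0 @0x14[3] → 0x21007  P=1,RW=1,US=1,PS=0
  L1 @0x21[3] → 0x22087  P=1,RW=1,US=1,PS=1
  → PA=0x22F5C (huge @L1)  (2 entries read)

Access #2 fault: NONE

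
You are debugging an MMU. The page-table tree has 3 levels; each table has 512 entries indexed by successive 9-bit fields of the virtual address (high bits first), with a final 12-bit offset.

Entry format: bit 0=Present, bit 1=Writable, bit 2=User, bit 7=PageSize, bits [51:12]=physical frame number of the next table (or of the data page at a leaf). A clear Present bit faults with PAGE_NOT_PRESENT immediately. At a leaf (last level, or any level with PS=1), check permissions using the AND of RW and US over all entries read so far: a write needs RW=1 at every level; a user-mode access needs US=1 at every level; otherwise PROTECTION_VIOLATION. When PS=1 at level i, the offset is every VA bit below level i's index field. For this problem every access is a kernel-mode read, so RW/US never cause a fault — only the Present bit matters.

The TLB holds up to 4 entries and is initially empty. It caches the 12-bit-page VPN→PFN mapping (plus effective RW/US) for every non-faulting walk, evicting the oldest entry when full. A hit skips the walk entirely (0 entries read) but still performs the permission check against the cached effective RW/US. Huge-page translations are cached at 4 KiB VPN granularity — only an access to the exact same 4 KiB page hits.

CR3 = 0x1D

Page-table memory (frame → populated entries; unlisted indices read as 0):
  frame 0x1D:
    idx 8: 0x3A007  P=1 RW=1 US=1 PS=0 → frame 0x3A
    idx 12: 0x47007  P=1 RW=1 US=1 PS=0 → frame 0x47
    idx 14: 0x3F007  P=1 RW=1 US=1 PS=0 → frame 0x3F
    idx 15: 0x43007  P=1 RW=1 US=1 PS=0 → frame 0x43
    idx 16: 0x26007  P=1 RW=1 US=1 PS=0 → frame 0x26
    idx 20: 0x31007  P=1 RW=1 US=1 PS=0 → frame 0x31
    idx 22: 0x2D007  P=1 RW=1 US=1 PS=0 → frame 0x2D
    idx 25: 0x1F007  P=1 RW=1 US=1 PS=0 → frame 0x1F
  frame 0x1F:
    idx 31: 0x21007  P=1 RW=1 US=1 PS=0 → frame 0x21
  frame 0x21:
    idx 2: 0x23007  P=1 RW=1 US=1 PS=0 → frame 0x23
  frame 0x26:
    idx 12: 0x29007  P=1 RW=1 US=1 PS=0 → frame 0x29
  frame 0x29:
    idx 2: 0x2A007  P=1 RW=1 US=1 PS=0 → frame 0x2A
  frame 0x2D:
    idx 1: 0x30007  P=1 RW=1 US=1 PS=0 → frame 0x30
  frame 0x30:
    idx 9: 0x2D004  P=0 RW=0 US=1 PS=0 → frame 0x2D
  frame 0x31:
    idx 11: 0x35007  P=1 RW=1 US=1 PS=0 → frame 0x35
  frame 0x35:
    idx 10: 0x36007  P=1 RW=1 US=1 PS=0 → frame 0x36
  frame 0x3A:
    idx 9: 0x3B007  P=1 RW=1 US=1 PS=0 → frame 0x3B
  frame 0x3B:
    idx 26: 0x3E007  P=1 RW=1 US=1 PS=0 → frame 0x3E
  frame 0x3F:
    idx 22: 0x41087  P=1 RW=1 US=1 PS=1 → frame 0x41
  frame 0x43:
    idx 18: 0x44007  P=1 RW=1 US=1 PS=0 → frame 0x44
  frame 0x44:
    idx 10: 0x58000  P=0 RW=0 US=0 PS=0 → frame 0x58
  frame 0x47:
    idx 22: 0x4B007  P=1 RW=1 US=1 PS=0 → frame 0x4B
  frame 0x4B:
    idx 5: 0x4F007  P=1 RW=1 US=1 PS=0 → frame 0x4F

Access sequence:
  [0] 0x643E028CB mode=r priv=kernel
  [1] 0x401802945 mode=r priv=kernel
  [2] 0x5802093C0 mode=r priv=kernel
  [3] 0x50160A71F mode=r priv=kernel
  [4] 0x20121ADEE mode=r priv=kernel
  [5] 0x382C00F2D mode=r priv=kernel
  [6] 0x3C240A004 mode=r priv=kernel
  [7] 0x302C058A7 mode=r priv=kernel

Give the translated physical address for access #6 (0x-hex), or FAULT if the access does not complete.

Walk each access:
#0 VA=0x643E028CB (r,kernel):
  lvl0: tbl 0x1D, slot 25 ⇒ 0x1F007 (P1/RW1/US1/PS0)
  lvl1: tbl 0x1F, slot 31 ⇒ 0x21007 (P1/RW1/US1/PS0)
  lvl2: tbl 0x21, slot 2 ⇒ 0x23007 (P1/RW1/US1/PS0)
  → PA=0x238CB  (3 entries read)
#1 VA=0x401802945 (r,kernel):
  lvl0: tbl 0x1D, slot 16 ⇒ 0x26007 (P1/RW1/US1/PS0)
  lvl1: tbl 0x26, slot 12 ⇒ 0x29007 (P1/RW1/US1/PS0)
  lvl2: tbl 0x29, slot 2 ⇒ 0x2A007 (P1/RW1/US1/PS0)
  → PA=0x2A945  (3 entries read)
#2 VA=0x5802093C0 (r,kernel):
  lvl0: tbl 0x1D, slot 22 ⇒ 0x2D007 (P1/RW1/US1/PS0)
  lvl1: tbl 0x2D, slot 1 ⇒ 0x30007 (P1/RW1/US1/PS0)
  lvl2: tbl 0x30, slot 9 ⇒ 0x2D004 (P0/RW0/US1/PS0)
  ✗ PAGE_NOT_PRESENT  [3 reads]
#3 VA=0x50160A71F (r,kernel):
  lvl0: tbl 0x1D, slot 20 ⇒ 0x31007 (P1/RW1/US1/PS0)
  lvl1: tbl 0x31, slot 11 ⇒ 0x35007 (P1/RW1/US1/PS0)
  lvl2: tbl 0x35, slot 10 ⇒ 0x36007 (P1/RW1/US1/PS0)
  → PA=0x3671F  (3 entries read)
#4 VA=0x20121ADEE (r,kernel):
  lvl0: tbl 0x1D, slot 8 ⇒ 0x3A007 (P1/RW1/US1/PS0)
  lvl1: tbl 0x3A, slot 9 ⇒ 0x3B007 (P1/RW1/US1/PS0)
  lvl2: tbl 0x3B, slot 26 ⇒ 0x3E007 (P1/RW1/US1/PS0)
  → PA=0x3EDEE  (3 entries read)
#5 VA=0x382C00F2D (r,kernel):
  lvl0: tbl 0x1D, slot 14 ⇒ 0x3F007 (P1/RW1/US1/PS0)
  lvl1: tbl 0x3F, slot 22 ⇒ 0x41087 (P1/RW1/US1/PS1)
  → PA=0x41F2D (huge @L1)  (2 entries read)
#6 VA=0x3C240A004 (r,kernel):
  lvl0: tbl 0x1D, slot 15 ⇒ 0x43007 (P1/RW1/US1/PS0)
  lvl1: tbl 0x43, slot 18 ⇒ 0x44007 (P1/RW1/US1/PS0)
  lvl2: tbl 0x44, slot 10 ⇒ 0x58000 (P0/RW0/US0/PS0)
  ✗ PAGE_NOT_PRESENT  [3 reads]
#7 VA=0x302C058A7 (r,kernel):
  lvl0: tbl 0x1D, slot 12 ⇒ 0x47007 (P1/RW1/US1/PS0)
  lvl1: tbl 0x47, slot 22 ⇒ 0x4B007 (P1/RW1/US1/PS0)
  lvl2: tbl 0x4B, slot 5 ⇒ 0x4F007 (P1/RW1/US1/PS0)
  → PA=0x4F8A7  (3 entries read)

Access #6 PA: FAULT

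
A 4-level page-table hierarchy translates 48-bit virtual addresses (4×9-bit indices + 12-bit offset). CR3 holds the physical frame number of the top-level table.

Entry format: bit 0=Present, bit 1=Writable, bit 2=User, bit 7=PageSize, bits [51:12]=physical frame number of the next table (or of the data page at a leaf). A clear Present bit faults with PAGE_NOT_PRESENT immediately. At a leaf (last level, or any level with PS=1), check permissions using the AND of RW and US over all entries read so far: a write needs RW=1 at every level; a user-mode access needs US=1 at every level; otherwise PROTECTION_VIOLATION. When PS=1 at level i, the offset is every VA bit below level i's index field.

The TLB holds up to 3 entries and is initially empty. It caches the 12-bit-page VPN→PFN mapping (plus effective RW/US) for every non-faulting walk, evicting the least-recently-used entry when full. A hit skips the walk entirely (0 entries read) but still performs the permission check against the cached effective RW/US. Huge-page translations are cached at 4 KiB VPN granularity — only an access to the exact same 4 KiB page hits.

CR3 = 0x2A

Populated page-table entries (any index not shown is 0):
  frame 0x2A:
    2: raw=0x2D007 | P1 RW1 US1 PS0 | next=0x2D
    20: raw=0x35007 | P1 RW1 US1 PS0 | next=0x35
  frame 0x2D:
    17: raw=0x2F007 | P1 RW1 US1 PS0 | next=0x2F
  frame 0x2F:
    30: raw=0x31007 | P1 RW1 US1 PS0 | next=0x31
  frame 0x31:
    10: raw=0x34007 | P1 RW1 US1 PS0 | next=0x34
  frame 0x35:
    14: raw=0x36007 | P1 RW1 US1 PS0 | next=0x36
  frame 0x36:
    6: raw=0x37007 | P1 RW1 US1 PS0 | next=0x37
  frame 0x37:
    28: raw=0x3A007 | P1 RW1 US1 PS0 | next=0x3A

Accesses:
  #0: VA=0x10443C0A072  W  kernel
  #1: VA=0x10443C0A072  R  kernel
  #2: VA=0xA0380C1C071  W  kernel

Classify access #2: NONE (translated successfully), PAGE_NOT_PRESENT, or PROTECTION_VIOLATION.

Trace:
#0 VA=0x10443C0A072 (w,kernel):
  L0 @0x2A[2] → 0x2D007  P=1,RW=1,US=1,PS=0
  L1 @0x2D[17] → 0x2F007  P=1,RW=1,US=1,PS=0
  L2 @0x2F[30] → 0x31007  P=1,RW=1,US=1,PS=0
  L3 @0x31[10] → 0x34007  P=1,RW=1,US=1,PS=0
  ⇒ phys 0x34072  [4 reads]
#1 VA=0x10443C0A072 (r,kernel):
  TLB hit vpn=0x10443C0A → PA=0x34072
#2 VA=0xA0380C1C071 (w,kernel):
  L0 @0x2A[20] → 0x35007  P=1,RW=1,US=1,PS=0
  L1 @0x35[14] → 0x36007  P=1,RW=1,US=1,PS=0
  L2 @0x36[6] → 0x37007  P=1,RW=1,US=1,PS=0
  L3 @0x37[28] → 0x3A007  P=1,RW=1,US=1,PS=0
  ⇒ phys 0x3A071  [4 reads]

Access #2 fault: NONE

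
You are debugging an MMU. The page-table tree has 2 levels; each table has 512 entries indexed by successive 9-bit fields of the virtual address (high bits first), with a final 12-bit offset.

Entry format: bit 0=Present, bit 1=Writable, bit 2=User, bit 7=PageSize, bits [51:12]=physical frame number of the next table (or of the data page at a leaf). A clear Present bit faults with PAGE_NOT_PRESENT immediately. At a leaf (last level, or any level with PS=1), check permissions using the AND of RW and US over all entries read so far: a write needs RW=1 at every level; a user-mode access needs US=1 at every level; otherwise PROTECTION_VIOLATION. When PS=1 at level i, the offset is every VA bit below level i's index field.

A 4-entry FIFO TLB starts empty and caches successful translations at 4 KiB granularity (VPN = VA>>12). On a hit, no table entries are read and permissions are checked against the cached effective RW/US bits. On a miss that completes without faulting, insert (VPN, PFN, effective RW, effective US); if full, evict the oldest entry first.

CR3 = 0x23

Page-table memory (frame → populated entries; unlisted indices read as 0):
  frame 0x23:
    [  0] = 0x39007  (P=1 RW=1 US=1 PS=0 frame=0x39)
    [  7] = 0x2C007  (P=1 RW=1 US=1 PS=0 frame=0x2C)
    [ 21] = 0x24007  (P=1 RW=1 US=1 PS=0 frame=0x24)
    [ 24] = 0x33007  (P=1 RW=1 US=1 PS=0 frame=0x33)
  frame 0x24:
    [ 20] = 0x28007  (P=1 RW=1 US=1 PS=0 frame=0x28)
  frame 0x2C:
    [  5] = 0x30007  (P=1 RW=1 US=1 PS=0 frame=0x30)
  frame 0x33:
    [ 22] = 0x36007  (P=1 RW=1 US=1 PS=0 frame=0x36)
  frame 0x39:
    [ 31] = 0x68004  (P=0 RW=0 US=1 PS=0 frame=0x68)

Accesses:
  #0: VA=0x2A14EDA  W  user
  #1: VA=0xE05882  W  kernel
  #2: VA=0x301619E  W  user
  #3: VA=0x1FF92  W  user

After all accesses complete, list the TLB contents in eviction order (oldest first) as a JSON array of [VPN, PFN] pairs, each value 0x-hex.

Trace:
#0 VA=0x2A14EDA (w,user):
  L0: frame=0x23 idx=21 entry=0x24007 [P=1 RW=1 US=1 PS=0]
  L1: frame=0x24 idx=20 entry=0x28007 [P=1 RW=1 US=1 PS=0]
  ✓ 0x28EDA  — 2 lookups
#1 VA=0xE05882 (w,kernel):
  L0: frame=0x23 idx=7 entry=0x2C007 [P=1 RW=1 US=1 PS=0]
  L1: frame=0x2C idx=5 entry=0x30007 [P=1 RW=1 US=1 PS=0]
  ✓ 0x30882  — 2 lookups
#2 VA=0x301619E (w,user):
  L0: frame=0x23 idx=24 entry=0x33007 [P=1 RW=1 US=1 PS=0]
  L1: frame=0x33 idx=22 entry=0x36007 [P=1 RW=1 US=1 PS=0]
  ✓ 0x3619E  — 2 lookups
#3 VA=0x1FF92 (w,user):
  L0: frame=0x23 idx=0 entry=0x39007 [P=1 RW=1 US=1 PS=0]
  L1: frame=0x39 idx=31 entry=0x68004 [P=0 RW=0 US=1 PS=0]
  → PAGE_NOT_PRESENT  (2 entries read)

TLB: [["0x2A14", "0x28"], ["0xE05", "0x30"], ["0x3016", "0x36"]]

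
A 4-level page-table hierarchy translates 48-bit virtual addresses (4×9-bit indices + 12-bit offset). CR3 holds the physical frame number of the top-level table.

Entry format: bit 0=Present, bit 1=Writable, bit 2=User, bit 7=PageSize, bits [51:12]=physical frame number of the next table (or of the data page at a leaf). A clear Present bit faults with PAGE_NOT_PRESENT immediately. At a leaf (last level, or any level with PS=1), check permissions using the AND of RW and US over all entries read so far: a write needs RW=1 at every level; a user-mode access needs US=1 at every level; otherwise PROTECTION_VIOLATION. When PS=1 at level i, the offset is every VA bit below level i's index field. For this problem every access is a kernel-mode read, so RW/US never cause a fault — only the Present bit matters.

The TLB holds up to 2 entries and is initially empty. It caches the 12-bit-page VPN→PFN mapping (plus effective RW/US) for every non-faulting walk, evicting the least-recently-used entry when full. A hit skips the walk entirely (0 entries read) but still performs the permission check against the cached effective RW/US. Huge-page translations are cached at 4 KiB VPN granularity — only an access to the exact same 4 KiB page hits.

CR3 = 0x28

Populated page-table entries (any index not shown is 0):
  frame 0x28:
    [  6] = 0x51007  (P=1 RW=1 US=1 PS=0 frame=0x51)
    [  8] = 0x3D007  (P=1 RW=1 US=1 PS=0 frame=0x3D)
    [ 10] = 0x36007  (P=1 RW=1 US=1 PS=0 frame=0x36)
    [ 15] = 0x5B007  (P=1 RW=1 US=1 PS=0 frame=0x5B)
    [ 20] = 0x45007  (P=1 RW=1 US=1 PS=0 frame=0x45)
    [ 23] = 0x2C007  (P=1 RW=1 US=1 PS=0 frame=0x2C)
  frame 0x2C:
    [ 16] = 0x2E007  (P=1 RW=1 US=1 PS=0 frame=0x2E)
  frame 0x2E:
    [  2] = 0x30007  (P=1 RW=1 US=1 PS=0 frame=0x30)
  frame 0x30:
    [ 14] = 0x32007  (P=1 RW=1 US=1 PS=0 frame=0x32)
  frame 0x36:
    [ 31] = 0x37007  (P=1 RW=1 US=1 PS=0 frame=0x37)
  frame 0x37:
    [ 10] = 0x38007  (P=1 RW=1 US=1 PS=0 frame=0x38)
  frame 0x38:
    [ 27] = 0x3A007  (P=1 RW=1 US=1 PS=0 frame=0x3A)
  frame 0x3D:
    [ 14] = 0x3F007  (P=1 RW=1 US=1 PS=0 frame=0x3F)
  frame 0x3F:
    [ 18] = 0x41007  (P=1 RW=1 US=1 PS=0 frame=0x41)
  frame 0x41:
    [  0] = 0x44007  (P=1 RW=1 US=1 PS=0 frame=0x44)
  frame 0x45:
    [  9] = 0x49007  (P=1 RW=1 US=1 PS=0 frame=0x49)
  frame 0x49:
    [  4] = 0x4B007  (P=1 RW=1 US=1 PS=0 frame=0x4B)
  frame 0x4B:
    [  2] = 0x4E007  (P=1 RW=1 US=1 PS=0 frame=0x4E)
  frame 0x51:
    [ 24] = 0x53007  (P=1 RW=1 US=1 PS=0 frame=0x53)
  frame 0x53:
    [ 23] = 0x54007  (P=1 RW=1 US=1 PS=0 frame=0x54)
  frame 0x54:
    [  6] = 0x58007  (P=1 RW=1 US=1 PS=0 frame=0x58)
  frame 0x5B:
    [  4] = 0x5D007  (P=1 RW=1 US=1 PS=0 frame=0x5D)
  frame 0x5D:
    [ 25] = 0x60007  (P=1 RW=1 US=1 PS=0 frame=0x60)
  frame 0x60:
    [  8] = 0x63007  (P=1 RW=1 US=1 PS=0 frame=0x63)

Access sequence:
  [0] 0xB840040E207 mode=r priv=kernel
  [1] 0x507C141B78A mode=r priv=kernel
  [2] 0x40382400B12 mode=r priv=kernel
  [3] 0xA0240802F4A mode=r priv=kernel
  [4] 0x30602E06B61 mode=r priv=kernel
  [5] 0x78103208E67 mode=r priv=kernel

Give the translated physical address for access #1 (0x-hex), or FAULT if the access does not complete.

Walk each access:
#0 VA=0xB840040E207 (r,kernel):
  L0: frame=0x28 idx=23 entry=0x2C007 [P=1 RW=1 US=1 PS=0]
  L1: frame=0x2C idx=16 entry=0x2E007 [P=1 RW=1 US=1 PS=0]
  L2: frame=0x2E idx=2 entry=0x30007 [P=1 RW=1 US=1 PS=0]
  L3: frame=0x30 idx=14 entry=0x32007 [P=1 RW=1 US=1 PS=0]
  ⇒ phys 0x32207  [4 reads]
#1 VA=0x507C141B78A (r,kernel):
  L0: frame=0x28 idx=10 entry=0x36007 [P=1 RW=1 US=1 PS=0]
  L1: frame=0x36 idx=31 entry=0x37007 [P=1 RW=1 US=1 PS=0]
  L2: frame=0x37 idx=10 entry=0x38007 [P=1 RW=1 US=1 PS=0]
  L3: frame=0x38 idx=27 entry=0x3A007 [P=1 RW=1 US=1 PS=0]
  ⇒ phys 0x3A78A  [4 reads]
#2 VA=0x40382400B12 (r,kernel):
  L0: frame=0x28 idx=8 entry=0x3D007 [P=1 RW=1 US=1 PS=0]
  L1: frame=0x3D idx=14 entry=0x3F007 [P=1 RW=1 US=1 PS=0]
  L2: frame=0x3F idx=18 entry=0x41007 [P=1 RW=1 US=1 PS=0]
  L3: frame=0x41 idx=0 entry=0x44007 [P=1 RW=1 US=1 PS=0]
  ⇒ phys 0x44B12  [4 reads]
#3 VA=0xA0240802F4A (r,kernel):
  L0: frame=0x28 idx=20 entry=0x45007 [P=1 RW=1 US=1 PS=0]
  L1: frame=0x45 idx=9 entry=0x49007 [P=1 RW=1 US=1 PS=0]
  L2: frame=0x49 idx=4 entry=0x4B007 [P=1 RW=1 US=1 PS=0]
  L3: frame=0x4B idx=2 entry=0x4E007 [P=1 RW=1 US=1 PS=0]
  ⇒ phys 0x4EF4A  [4 reads]
#4 VA=0x30602E06B61 (r,kernel):
  L0: frame=0x28 idx=6 entry=0x51007 [P=1 RW=1 US=1 PS=0]
  L1: frame=0x51 idx=24 entry=0x53007 [P=1 RW=1 US=1 PS=0]
  L2: frame=0x53 idx=23 entry=0x54007 [P=1 RW=1 US=1 PS=0]
  L3: frame=0x54 idx=6 entry=0x58007 [P=1 RW=1 US=1 PS=0]
  ⇒ phys 0x58B61  [4 reads]
#5 VA=0x78103208E67 (r,kernel):
  L0: frame=0x28 idx=15 entry=0x5B007 [P=1 RW=1 US=1 PS=0]
  L1: frame=0x5B idx=4 entry=0x5D007 [P=1 RW=1 US=1 PS=0]
  L2: frame=0x5D idx=25 entry=0x60007 [P=1 RW=1 US=1 PS=0]
  L3: frame=0x60 idx=8 entry=0x63007 [P=1 RW=1 US=1 PS=0]
  ⇒ phys 0x63E67  [4 reads]

Access #1 PA: 0x3A78A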